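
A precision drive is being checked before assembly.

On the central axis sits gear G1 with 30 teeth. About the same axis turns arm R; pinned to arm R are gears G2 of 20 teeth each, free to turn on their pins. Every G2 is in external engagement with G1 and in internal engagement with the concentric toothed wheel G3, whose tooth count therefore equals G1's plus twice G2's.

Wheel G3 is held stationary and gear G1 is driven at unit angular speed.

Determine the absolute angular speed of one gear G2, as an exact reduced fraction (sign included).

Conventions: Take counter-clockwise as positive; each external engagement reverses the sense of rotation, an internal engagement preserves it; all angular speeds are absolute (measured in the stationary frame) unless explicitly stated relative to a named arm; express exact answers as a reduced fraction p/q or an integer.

-3/4

planetary set (30T centre, 20T on arm, 70T internal) — Willis relation
ring teeth: 30 + 2·20 = 70
30(ω_sun−ω_arm) = −70(ω_ring−ω_arm),  ω_ring = 0, ω_sun = 1
30(1−ω_arm) = −70(0−ω_arm)  ⇒  100·ω_arm = 30  ⇒  ω_arm = 3/10
sun–planet mesh: 30·(1−3/10) = −20·(ω_p−ω_arm)  ⇒  ω_p−ω_arm = -21/20
ω_p = 3/10 − 21/20 = -3/4
exact speed ratio = -3/4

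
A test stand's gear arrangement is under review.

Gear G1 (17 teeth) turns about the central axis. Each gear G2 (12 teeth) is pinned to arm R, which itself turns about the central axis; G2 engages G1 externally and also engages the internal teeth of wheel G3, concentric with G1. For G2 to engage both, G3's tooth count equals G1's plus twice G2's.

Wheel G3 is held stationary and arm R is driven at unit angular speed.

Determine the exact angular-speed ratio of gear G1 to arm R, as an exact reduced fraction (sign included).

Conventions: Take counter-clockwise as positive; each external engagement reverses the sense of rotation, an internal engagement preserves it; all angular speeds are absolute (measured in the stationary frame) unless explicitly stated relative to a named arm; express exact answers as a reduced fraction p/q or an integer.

class = planetary set [G3 = 17+2·12 = 41; Willis about the carrier]
ring teeth: 17 + 2·12 = 41
17(ω_sun−ω_arm) = −41(ω_ring−ω_arm),  ω_ring = 0, ω_arm = 1
ω_sun = 1 − (41/17)(0−1) = 58/17
ω_out/ω_in = 58/17

58/17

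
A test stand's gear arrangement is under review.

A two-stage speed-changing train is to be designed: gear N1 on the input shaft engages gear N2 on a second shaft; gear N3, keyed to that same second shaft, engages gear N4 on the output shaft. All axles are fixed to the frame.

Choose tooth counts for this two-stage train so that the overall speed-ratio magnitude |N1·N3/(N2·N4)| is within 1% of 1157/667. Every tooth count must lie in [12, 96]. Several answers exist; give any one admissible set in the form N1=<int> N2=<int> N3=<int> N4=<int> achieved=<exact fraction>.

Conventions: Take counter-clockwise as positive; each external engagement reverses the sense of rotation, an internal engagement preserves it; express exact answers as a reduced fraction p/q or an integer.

topology: fixed-axis compound train — 2 stages, target 1157/667
target = 1157/667 in lowest terms: an exact hit needs N1·N3 = k·1157 and N2·N4 = k·667 for one integer k, every count in [12, 96]; additionally prefer no 1:1 stage (N1 ≠ N2, N3 ≠ N4)
k = 1: N1·N3 = 1157 = 13·89, N2·N4 = 667 = 23·29
achieved = 13·89/(23·29) = 1157/667; |achieved − target| = 0 ≤ 1157/66700 ✓

N1=13 N2=23 N3=89 N4=29 achieved=1157/667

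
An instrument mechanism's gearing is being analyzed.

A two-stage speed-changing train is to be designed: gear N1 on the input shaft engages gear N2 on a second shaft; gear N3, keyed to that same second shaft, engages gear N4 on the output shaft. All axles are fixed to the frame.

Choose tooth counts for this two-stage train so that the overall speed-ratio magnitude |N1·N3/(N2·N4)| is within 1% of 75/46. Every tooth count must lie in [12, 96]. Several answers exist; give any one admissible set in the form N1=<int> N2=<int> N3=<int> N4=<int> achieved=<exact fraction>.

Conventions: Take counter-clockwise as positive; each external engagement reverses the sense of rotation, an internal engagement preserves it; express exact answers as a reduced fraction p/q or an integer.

N1=15 N2=12 N3=30 N4=23 achieved=75/46

class = fixed-axis compound train [2-stage, 75/46 wanted]
target = 75/46 in lowest terms: an exact hit needs N1·N3 = k·75 and N2·N4 = k·46 for one integer k, every count in [12, 96]; additionally prefer no 1:1 stage (N1 ≠ N2, N3 ≠ N4)
k = 1…5: no 1:1-free in-range split of k·75 and k·46 into factor pairs; take k = 6
k = 6: N1·N3 = 450 = 15·30, N2·N4 = 276 = 12·23
achieved = 15·30/(12·23) = 75/46; |achieved − target| = 0 ≤ 3/184 ✓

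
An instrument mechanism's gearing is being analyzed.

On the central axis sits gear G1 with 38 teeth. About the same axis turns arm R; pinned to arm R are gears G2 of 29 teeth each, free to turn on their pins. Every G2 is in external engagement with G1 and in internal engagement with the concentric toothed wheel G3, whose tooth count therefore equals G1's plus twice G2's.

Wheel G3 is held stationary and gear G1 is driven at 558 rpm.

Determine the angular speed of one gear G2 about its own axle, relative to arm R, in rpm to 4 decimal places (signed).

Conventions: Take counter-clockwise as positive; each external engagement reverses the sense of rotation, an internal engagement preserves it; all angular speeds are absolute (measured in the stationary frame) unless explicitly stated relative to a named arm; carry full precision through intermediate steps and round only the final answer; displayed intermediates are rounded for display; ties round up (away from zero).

class = planetary set [G3 = 38+2·29 = 96; Willis about the carrier]
normalise by the input: solve with ω_sun = 1, then scale by 558 rpm
ring teeth: 38 + 2·29 = 96
38(ω_sun−ω_arm) = −96(ω_ring−ω_arm),  ω_ring = 0, ω_sun = 1
38(1−ω_arm) = −96(0−ω_arm)  ⇒  134·ω_arm = 38  ⇒  ω_arm = 19/67
sun–planet mesh: 38·(1−19/67) = −29·(ω_p−ω_arm)  ⇒  ω_p−ω_arm = -1824/1943
scale: ω_p−ω_arm = -1824/1943 × 558 rpm = -523.8250 rpm

-523.8250 rpm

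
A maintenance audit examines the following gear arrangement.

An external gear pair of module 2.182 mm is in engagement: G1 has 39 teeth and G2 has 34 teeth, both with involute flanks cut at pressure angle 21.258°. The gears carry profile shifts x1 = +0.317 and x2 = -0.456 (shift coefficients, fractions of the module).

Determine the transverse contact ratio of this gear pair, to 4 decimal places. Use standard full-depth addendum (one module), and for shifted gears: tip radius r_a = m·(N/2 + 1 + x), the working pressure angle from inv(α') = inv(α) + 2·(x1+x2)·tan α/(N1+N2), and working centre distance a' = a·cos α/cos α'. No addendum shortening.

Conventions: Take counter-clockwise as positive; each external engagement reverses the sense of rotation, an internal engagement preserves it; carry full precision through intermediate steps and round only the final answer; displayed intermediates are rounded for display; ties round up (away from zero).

1.6559

class = single-mesh tooth geometry [involute pair 39T × 34T, m = 2.182]
base radii: r_b1 = 39.653849, r_b2 = 34.570022
tip radii: r_a1 = 45.422694, r_a2 = 38.281008
inv(α') = inv(21.258°) + 2·(+0.317-0.456)·tan α/(39+34) = 0.01653584  ⇒  α' = 20.68011°
a' = a·cos α / cos α' = 79.6430·cos 21.258°/cos 20.68011° = 79.335736
action lengths: √(r_a1²−r_b1²) = 22.153857, √(r_a2²−r_b2²) = 16.442297
base pitch p_b = π·m·cos α = 6.388525
CR = (22.153857 + 16.442297 − 79.335736·sin 20.68011°)/6.388525 = 1.655896
contact ratio ≈ 1.6559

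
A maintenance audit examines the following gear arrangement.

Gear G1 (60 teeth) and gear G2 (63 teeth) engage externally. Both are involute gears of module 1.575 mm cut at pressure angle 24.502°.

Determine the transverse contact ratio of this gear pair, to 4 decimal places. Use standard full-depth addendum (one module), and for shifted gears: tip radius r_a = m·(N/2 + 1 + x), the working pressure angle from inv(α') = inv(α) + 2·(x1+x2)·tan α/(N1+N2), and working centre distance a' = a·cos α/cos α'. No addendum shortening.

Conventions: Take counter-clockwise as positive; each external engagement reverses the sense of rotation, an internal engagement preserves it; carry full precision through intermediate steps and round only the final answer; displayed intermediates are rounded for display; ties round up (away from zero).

1.5753

single-mesh involute tooth geometry (60T engaging 63T at module 1.575)
base radii: r_b1 = 42.994986, r_b2 = 45.144735
tip radii: r_a1 = 48.825000, r_a2 = 51.187500
no profile shift: α' = α, a' = a
action lengths: √(r_a1²−r_b1²) = 23.136806, √(r_a2²−r_b2²) = 24.127019
base pitch p_b = π·m·cos α = 4.502424
CR = (23.136806 + 24.127019 − 96.862500·sin 24.50200°)/4.502424 = 1.575268
contact ratio ≈ 1.5753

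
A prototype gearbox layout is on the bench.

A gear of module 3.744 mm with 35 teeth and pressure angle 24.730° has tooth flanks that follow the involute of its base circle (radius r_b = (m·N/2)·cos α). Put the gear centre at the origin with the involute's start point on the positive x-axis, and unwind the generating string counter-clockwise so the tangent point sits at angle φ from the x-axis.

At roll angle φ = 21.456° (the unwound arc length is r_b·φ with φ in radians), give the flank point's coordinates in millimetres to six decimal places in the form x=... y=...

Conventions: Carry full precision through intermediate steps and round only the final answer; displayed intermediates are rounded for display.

x=63.538689 y=1.027194

topology: single-mesh involute geometry — m = 3.744, N = 35
pitch radius r_p = m·N/2 = 3.744·35/2 = 65.520000
base radius r_b = r_p·cos α = 65.520000·cos 24.730° = 59.511112
roll angle φ = 21.456° = 0.37447784 rad
x = r_b·(cos φ + φ·sin φ) = 63.538689
y = r_b·(sin φ − φ·cos φ) = 1.027194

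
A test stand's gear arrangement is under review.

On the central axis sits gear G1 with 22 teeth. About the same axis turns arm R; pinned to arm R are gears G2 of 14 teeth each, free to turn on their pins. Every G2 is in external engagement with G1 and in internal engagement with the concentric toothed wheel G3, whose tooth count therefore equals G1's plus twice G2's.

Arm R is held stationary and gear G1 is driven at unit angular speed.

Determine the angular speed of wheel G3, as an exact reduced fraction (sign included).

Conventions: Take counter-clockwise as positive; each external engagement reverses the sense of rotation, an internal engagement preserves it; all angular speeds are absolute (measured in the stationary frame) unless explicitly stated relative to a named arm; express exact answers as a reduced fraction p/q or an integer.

planetary set (22T centre, 14T on arm, 50T internal) — Willis relation
ring teeth: 22 + 2·14 = 50
22(ω_sun−ω_arm) = −50(ω_ring−ω_arm),  ω_arm = 0, ω_sun = 1
ω_ring = 0 − (22/50)(1−0) = -11/25
exact speed ratio = -11/25

-11/25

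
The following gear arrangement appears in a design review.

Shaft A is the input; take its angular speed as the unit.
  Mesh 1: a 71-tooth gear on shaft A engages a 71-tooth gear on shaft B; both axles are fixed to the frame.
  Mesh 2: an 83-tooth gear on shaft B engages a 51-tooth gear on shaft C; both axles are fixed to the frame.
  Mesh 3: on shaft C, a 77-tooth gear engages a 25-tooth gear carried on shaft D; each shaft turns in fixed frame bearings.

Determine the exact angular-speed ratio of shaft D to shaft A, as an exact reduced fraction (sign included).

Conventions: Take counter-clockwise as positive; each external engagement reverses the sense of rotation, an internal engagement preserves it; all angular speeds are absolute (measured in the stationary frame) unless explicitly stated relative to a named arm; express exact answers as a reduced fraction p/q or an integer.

-6391/1275

class = fixed-axis compound train [3 meshes; 3 ratios multiply, 3 sense flips]
mesh 1 [71T→71T]: running ratio 1, sense −
mesh 2 [83T→51T]: running ratio 83/51, sense +
mesh 3 [77T→25T]: running ratio 6391/1275, sense −
ω_out/ω_in = -6391/1275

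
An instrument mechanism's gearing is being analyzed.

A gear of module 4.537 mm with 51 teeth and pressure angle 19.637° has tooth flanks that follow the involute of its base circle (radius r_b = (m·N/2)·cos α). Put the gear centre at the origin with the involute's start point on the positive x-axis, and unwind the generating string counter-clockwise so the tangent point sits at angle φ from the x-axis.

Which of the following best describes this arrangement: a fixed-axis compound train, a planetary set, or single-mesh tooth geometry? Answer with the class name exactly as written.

single-mesh tooth geometry

recognized (one wheel, involute flank): single-mesh tooth geometry, m = 4.537, N = 51
classification: single-mesh tooth geometry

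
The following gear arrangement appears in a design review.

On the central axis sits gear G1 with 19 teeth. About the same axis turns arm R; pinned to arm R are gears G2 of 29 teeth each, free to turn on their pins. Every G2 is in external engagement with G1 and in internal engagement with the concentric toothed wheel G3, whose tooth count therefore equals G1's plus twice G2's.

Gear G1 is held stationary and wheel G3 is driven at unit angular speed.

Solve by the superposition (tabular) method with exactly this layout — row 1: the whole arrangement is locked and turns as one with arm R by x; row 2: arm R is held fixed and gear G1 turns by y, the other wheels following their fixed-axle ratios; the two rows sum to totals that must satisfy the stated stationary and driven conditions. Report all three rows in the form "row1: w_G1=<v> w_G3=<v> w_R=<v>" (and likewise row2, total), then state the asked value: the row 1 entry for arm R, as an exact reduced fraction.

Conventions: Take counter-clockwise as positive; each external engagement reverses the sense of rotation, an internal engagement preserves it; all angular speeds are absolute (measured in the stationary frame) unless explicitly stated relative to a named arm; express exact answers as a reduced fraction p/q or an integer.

topology: planetary set — G1 19T / G2 29T / G3 77T, arm = carrier (Willis)
superposition row 1 [locked train]: every member turns x
row 2 — arm fixed, fixed-axis ratios: sun y, ring −(19/77)·y, arm 0
boundary: total ω_sun = x + y = 0 and total ω_ring = x − (19/77)·y = 1  ⇒  y = -77/96, x = 77/96
row 2 ring = −(19/77)·(-77/96) = 19/96
totals (row 1 + row 2): sun 77/96 + (-77/96) = 0, ring 77/96 + 19/96 = 1, arm 77/96 + 0 = 77/96
asked cell (row1, arm) = 77/96

row1: w_G1=77/96 w_G3=77/96 w_R=77/96
row2: w_G1=-77/96 w_G3=19/96 w_R=0
total: w_G1=0 w_G3=1 w_R=77/96
asked value: 77/96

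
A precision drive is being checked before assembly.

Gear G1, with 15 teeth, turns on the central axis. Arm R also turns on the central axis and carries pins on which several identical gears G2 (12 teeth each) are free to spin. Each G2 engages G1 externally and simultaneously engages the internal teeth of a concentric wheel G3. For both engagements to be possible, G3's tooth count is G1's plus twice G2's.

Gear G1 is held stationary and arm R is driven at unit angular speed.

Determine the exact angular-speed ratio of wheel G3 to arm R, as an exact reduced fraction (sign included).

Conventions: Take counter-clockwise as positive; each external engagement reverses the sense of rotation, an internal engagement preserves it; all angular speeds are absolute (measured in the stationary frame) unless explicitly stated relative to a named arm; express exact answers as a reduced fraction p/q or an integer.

planetary set (15T centre, 12T on arm, 39T internal) — Willis relation
ring teeth: 15 + 2·12 = 39
15(ω_sun−ω_arm) = −39(ω_ring−ω_arm),  ω_sun = 0, ω_arm = 1
ω_ring = 1 − (15/39)(0−1) = 18/13
ω_out/ω_in = 18/13

18/13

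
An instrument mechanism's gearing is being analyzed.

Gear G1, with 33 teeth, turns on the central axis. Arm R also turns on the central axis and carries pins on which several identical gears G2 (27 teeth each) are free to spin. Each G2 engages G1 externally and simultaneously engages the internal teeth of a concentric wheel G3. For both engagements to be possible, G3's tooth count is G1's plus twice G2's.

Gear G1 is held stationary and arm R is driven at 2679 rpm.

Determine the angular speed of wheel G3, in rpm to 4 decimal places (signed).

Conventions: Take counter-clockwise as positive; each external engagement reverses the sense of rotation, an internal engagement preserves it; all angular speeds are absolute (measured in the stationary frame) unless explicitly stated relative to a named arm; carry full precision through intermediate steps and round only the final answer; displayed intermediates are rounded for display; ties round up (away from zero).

+3695.1724 rpm

class = planetary set [G3 = 33+2·27 = 87; Willis about the carrier]
normalise by the input: solve with ω_arm = 1, then scale by 2679 rpm
ring teeth: 33 + 2·27 = 87
33(ω_sun−ω_arm) = −87(ω_ring−ω_arm),  ω_sun = 0, ω_arm = 1
ω_ring = 1 − (33/87)(0−1) = 40/29
scale: ω_ring = 40/29 × 2679 rpm = +3695.1724 rpm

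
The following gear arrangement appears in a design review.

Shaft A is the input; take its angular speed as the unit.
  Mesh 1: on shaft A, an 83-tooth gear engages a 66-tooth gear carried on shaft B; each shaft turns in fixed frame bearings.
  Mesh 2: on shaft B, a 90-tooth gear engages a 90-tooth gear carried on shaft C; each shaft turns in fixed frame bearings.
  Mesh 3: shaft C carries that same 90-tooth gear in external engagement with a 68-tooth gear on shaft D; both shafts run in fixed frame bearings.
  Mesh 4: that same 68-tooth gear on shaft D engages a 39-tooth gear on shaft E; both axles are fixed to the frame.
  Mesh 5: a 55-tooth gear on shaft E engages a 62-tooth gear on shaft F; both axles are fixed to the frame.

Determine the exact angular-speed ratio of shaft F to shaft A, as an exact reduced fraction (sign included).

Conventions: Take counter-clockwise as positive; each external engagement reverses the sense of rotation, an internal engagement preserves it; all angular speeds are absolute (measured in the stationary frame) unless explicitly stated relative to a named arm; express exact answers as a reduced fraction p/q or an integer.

-2075/806

class = fixed-axis compound train [5 meshes; 5 ratios multiply, 5 sense flips]
mesh 1 [83T→66T]: running ratio 83/66, sense −
mesh 2 [90T→90T]: running ratio 83/66, sense +
mesh 3 [90T→68T]: running ratio 1245/748, sense −
mesh 4 [68T→39T]: running ratio 415/143, sense +
mesh 5 [55T→62T]: running ratio 2075/806, sense −
ω_out/ω_in = -2075/806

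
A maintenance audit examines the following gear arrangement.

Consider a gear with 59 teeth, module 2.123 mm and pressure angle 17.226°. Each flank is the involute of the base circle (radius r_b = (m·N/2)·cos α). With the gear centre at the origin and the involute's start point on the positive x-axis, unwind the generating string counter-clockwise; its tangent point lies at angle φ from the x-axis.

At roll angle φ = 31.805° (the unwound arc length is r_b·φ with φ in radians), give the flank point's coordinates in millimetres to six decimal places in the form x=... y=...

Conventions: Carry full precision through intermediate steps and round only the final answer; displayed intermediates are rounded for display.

recognized (one wheel, involute flank): single-mesh tooth geometry, m = 2.123, N = 59
pitch radius r_p = m·N/2 = 2.123·59/2 = 62.628500
base radius r_b = r_p·cos α = 62.628500·cos 17.226° = 59.819241
roll angle φ = 31.805° = 0.55510197 rad
x = r_b·(cos φ + φ·sin φ) = 68.337625
y = r_b·(sin φ − φ·cos φ) = 3.306711

x=68.337625 y=3.306711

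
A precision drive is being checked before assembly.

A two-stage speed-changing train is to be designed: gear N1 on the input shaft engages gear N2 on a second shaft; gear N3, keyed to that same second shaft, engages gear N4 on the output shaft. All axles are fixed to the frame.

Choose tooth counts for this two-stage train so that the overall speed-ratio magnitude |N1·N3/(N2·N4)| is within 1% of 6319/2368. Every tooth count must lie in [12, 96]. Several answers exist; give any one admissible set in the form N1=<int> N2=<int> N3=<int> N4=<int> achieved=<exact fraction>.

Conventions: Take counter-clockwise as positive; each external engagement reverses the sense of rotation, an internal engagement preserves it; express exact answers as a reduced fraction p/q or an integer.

N1=71 N2=32 N3=89 N4=74 achieved=6319/2368

topology: fixed-axis compound train — 2 stages, target 6319/2368
target = 6319/2368 in lowest terms: an exact hit needs N1·N3 = k·6319 and N2·N4 = k·2368 for one integer k, every count in [12, 96]; additionally prefer no 1:1 stage (N1 ≠ N2, N3 ≠ N4)
k = 1: N1·N3 = 6319 = 71·89, N2·N4 = 2368 = 32·74
achieved = 71·89/(32·74) = 6319/2368; |achieved − target| = 0 ≤ 6319/236800 ✓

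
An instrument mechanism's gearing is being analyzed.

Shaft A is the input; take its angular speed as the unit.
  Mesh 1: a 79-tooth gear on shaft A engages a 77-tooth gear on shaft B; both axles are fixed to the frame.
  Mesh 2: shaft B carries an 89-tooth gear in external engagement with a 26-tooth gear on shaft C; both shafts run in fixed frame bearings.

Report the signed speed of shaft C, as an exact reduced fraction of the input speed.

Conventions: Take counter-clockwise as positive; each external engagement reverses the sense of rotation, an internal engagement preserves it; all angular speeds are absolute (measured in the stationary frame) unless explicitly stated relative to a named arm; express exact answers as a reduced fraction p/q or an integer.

7031/2002

2-mesh fixed-axis compound train (all bearings frame-fixed)
mesh 1 [79T→77T]: |ω|/ω_in = 1×79/77 = 79/77, sense flips to −
mesh 2 [89T→26T]: |ω|/ω_in = (79/77)×89/26 = 7031/2002, sense flips to +
signed output speed (× input speed) = 7031/2002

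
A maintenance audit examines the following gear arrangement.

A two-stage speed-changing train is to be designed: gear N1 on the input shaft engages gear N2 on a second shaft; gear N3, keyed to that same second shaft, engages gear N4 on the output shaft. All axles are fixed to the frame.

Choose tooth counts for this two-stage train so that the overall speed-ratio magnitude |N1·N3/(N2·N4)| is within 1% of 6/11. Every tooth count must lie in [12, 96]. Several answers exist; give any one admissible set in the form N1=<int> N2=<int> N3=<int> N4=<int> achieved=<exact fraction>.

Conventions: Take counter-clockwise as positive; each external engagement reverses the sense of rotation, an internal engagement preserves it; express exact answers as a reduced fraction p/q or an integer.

topology: fixed-axis compound train — 2 stages, target 6/11
target = 6/11 in lowest terms: an exact hit needs N1·N3 = k·6 and N2·N4 = k·11 for one integer k, every count in [12, 96]; additionally prefer no 1:1 stage (N1 ≠ N2, N3 ≠ N4)
k = 1…25: no 1:1-free in-range split of k·6 and k·11 into factor pairs; take k = 26
k = 26: N1·N3 = 156 = 12·13, N2·N4 = 286 = 13·22
achieved = 12·13/(13·22) = 6/11; |achieved − target| = 0 ≤ 3/550 ✓

N1=12 N2=13 N3=13 N4=22 achieved=6/11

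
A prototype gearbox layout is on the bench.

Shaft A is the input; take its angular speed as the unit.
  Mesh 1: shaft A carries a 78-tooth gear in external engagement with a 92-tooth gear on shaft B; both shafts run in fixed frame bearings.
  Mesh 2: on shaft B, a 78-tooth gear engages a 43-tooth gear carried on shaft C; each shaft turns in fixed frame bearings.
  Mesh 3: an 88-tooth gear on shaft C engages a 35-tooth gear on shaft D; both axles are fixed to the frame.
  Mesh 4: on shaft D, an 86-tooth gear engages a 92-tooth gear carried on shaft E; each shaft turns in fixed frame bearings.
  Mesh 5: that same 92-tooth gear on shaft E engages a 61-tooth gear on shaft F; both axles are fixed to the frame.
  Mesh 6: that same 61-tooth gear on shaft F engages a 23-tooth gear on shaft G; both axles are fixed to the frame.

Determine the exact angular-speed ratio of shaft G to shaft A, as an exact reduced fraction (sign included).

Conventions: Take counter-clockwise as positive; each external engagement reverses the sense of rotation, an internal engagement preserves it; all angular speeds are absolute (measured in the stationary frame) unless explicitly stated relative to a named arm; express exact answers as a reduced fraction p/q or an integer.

class = fixed-axis compound train [6 meshes; 6 ratios multiply, 6 sense flips]
mesh 1 [78T→92T]: running ratio 39/46, sense −
mesh 2 [78T→43T]: running ratio 1521/989, sense +
mesh 3 [88T→35T]: running ratio 133848/34615, sense −
mesh 4 [86T→92T]: running ratio 66924/18515, sense +
mesh 5 [92T→61T]: running ratio 267696/49105, sense −
mesh 6 [61T→23T]: running ratio 267696/18515, sense +
ω_out/ω_in = 267696/18515

267696/18515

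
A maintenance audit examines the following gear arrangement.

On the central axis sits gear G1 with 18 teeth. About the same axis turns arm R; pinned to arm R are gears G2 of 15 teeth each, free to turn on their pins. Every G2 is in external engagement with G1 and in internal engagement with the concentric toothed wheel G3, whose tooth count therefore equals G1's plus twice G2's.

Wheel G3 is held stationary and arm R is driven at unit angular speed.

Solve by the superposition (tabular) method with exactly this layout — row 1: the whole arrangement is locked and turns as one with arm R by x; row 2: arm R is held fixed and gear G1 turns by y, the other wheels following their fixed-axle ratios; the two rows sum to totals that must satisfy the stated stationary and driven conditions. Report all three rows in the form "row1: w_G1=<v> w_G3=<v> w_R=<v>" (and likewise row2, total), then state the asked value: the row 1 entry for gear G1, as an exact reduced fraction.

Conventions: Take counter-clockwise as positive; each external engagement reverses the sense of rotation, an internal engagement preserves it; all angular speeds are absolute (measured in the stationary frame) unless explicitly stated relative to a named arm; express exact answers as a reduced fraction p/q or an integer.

recognized (axles ride arm R): planetary set, 18/15/48 teeth
row 1: whole set turns with the arm by x
row 2 (arm held, sun turns y): ω_ring = −(18/48)·y, ω_arm = 0
boundary: total ω_ring = x − (18/48)·y = 0 and total ω_arm = x = 1  ⇒  y = 8/3, x = 1
row 2 ring = −(18/48)·8/3 = -1
totals (row 1 + row 2): sun 1 + 8/3 = 11/3, ring 1 + (-1) = 0, arm 1 + 0 = 1
asked cell (row1, sun) = 1

row1: w_G1=1 w_G3=1 w_R=1
row2: w_G1=8/3 w_G3=-1 w_R=0
total: w_G1=11/3 w_G3=0 w_R=1
asked value: 1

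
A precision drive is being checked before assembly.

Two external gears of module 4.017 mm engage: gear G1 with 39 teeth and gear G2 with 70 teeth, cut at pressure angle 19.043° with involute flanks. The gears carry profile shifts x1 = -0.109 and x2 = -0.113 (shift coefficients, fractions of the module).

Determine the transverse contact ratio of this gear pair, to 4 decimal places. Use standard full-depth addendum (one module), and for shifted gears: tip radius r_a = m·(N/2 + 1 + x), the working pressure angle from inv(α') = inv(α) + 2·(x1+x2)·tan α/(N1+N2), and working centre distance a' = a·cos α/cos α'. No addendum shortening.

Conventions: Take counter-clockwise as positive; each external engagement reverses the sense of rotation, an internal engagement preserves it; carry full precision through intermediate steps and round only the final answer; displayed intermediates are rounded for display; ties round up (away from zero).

recognized (one external pair, fixed centres): single-mesh tooth geometry, m = 4.017, N1 = 39, N2 = 70
base radii: r_b1 = 74.044728, r_b2 = 132.900794
tip radii: r_a1 = 81.910647, r_a2 = 144.158079
inv(α') = inv(19.043°) + 2·(-0.109-0.113)·tan α/(39+70) = 0.01139825  ⇒  α' = 18.33926°
a' = a·cos α / cos α' = 218.9265·cos 19.043°/cos 18.33926° = 218.018672
action lengths: √(r_a1²−r_b1²) = 35.024739, √(r_a2²−r_b2²) = 55.847387
base pitch p_b = π·m·cos α = 11.929147
CR = (35.024739 + 55.847387 − 218.018672·sin 18.33926°)/11.929147 = 1.867198
contact ratio ≈ 1.8672

1.8672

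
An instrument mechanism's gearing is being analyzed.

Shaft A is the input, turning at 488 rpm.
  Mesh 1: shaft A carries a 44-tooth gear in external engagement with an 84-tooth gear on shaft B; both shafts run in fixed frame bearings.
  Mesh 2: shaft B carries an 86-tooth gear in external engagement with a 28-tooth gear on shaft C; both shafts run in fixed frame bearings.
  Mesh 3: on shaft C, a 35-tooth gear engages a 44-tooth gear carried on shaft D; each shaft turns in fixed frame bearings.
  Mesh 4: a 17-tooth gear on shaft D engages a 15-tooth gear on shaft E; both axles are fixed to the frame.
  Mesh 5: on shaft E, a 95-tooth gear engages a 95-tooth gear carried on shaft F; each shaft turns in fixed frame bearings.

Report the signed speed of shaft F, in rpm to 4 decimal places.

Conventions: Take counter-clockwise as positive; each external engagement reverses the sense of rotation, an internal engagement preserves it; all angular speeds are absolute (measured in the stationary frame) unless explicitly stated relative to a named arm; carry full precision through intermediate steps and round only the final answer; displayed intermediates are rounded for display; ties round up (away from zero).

class = fixed-axis compound train [5 meshes; 5 ratios multiply, 5 sense flips]
mesh 1 [44T→84T]: ω = 488.0000×44/84 = 255.6190 rpm, sense flips to −
mesh 2 [86T→28T]: ω = 255.6190×86/28 = 785.1156 rpm, sense flips to +
mesh 3 [35T→44T]: ω = 785.1156×35/44 = 624.5238 rpm, sense flips to −
mesh 4 [17T→15T]: ω = 624.5238×17/15 = 707.7937 rpm, sense flips to +
mesh 5 [95T→95T]: ω = 707.7937×95/95 = 707.7937 rpm, sense flips to −
signed output speed = -707.7937 rpm

-707.7937 rpm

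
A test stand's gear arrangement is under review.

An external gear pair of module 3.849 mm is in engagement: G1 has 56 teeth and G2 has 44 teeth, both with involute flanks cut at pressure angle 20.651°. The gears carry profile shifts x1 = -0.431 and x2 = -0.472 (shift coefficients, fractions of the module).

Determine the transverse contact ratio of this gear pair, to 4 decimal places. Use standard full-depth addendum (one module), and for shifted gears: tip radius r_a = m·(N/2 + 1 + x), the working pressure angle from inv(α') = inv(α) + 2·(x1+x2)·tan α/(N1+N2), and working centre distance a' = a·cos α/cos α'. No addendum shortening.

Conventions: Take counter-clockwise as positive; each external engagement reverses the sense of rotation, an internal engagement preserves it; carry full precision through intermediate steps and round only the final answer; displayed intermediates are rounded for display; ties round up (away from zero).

2.0053

class = single-mesh tooth geometry [involute pair 56T × 44T, m = 3.849]
base radii: r_b1 = 100.847216, r_b2 = 79.237098
tip radii: r_a1 = 109.962081, r_a2 = 86.710272
inv(α') = inv(20.651°) + 2·(-0.431-0.472)·tan α/(56+44) = 0.00965690  ⇒  α' = 17.37849°
a' = a·cos α / cos α' = 192.4500·cos 20.651°/cos 17.37849° = 188.697901
action lengths: √(r_a1²−r_b1²) = 43.834897, √(r_a2²−r_b2²) = 35.215813
base pitch p_b = π·m·cos α = 11.315031
CR = (43.834897 + 35.215813 − 188.697901·sin 17.37849°)/11.315031 = 2.005291
contact ratio ≈ 2.0053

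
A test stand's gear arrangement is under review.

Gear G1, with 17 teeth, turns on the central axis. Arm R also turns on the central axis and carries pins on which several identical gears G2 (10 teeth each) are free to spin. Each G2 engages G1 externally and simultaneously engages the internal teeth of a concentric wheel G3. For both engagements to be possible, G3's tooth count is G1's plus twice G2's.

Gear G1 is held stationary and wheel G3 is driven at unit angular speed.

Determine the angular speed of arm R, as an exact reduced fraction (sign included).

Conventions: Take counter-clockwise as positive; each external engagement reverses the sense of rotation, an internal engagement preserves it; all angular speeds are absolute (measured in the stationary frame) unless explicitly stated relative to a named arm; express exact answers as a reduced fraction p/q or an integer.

37/54

planetary set (17T centre, 10T on arm, 37T internal) — Willis relation
ring teeth: 17 + 2·10 = 37
17(ω_sun−ω_arm) = −37(ω_ring−ω_arm),  ω_sun = 0, ω_ring = 1
17(0−ω_arm) = −37(1−ω_arm)  ⇒  54·ω_arm = 37  ⇒  ω_arm = 37/54
exact speed ratio = 37/54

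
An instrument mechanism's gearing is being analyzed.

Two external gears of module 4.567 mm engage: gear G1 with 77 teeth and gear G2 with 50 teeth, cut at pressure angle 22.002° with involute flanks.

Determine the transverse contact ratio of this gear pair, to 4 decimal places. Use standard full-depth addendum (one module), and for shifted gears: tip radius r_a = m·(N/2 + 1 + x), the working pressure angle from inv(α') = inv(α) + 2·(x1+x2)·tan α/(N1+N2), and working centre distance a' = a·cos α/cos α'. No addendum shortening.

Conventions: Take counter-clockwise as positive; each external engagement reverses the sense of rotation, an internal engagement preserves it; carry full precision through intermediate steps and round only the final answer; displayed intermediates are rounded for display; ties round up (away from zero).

single-mesh involute tooth geometry (77T engaging 50T at module 4.567)
base radii: r_b1 = 163.023974, r_b2 = 105.859724
tip radii: r_a1 = 180.396500, r_a2 = 118.742000
no profile shift: α' = α, a' = a
action lengths: √(r_a1²−r_b1²) = 77.240411, √(r_a2²−r_b2²) = 53.790162
base pitch p_b = π·m·cos α = 13.302725
CR = (77.240411 + 53.790162 − 290.004500·sin 22.00200°)/13.302725 = 1.682632
contact ratio ≈ 1.6826

1.6826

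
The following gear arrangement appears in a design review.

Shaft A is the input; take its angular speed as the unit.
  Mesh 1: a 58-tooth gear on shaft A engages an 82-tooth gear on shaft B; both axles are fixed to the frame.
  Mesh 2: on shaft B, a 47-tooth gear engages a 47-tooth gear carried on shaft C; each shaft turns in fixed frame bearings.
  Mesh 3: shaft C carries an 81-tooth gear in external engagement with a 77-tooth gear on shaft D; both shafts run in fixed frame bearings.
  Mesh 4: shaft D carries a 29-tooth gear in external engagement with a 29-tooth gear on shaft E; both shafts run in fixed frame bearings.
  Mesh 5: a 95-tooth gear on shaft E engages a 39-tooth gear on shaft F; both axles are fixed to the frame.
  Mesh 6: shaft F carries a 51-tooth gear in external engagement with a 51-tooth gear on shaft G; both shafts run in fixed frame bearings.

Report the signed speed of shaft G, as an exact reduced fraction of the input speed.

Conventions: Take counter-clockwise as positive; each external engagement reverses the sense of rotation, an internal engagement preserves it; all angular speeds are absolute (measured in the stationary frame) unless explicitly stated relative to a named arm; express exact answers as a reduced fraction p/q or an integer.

74385/41041

6-mesh fixed-axis compound train (all bearings frame-fixed)
mesh 1 [58T→82T]: |ω|/ω_in = 1×58/82 = 29/41, sense flips to −
mesh 2 [47T→47T]: |ω|/ω_in = (29/41)×47/47 = 29/41, sense flips to +
mesh 3 [81T→77T]: |ω|/ω_in = (29/41)×81/77 = 2349/3157, sense flips to −
mesh 4 [29T→29T]: |ω|/ω_in = (2349/3157)×29/29 = 2349/3157, sense flips to +
mesh 5 [95T→39T]: |ω|/ω_in = (2349/3157)×95/39 = 74385/41041, sense flips to −
mesh 6 [51T→51T]: |ω|/ω_in = (74385/41041)×51/51 = 74385/41041, sense flips to +
signed output speed (× input speed) = 74385/41041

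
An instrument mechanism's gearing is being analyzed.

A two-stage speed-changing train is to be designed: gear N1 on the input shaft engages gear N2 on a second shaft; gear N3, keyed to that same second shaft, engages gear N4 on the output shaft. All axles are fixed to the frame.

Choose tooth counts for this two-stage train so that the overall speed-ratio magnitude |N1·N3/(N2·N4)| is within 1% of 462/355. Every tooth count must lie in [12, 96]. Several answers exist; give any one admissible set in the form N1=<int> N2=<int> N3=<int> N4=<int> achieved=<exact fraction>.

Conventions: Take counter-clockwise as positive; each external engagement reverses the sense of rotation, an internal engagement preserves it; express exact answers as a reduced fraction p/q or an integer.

2-stage fixed-axis compound train for ratio 462/355
target = 462/355 in lowest terms: an exact hit needs N1·N3 = k·462 and N2·N4 = k·355 for one integer k, every count in [12, 96]; additionally prefer no 1:1 stage (N1 ≠ N2, N3 ≠ N4)
k = 1…2: no 1:1-free in-range split of k·462 and k·355 into factor pairs; take k = 3
k = 3: N1·N3 = 1386 = 18·77, N2·N4 = 1065 = 15·71
achieved = 18·77/(15·71) = 462/355; |achieved − target| = 0 ≤ 231/17750 ✓

N1=18 N2=15 N3=77 N4=71 achieved=462/355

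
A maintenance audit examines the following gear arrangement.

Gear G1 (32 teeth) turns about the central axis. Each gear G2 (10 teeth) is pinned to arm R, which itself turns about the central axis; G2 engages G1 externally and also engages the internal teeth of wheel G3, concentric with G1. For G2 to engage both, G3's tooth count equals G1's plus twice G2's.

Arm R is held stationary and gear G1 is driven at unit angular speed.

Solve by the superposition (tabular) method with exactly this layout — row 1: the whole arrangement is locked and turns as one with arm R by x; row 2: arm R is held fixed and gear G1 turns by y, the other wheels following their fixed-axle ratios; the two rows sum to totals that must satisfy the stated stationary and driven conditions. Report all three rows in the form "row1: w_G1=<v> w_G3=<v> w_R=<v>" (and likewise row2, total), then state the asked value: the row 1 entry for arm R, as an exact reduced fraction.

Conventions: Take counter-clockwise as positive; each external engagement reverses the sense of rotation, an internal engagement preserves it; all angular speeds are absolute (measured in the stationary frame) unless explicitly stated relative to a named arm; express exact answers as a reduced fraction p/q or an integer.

row1: w_G1=0 w_G3=0 w_R=0
row2: w_G1=1 w_G3=-8/13 w_R=0
total: w_G1=1 w_G3=-8/13 w_R=0
asked value: 0

recognized (axles ride arm R): planetary set, 32/10/52 teeth
row 1 (train locked, turned with arm): all members turn x
row 2 (arm held, sun turns y): ω_ring = −(32/52)·y, ω_arm = 0
boundary: total ω_arm = x = 0 and total ω_sun = x + y = 1  ⇒  y = 1, x = 0
row 2 ring = −(32/52)·1 = -8/13
totals (row 1 + row 2): sun 0 + 1 = 1, ring 0 + (-8/13) = -8/13, arm 0 + 0 = 0
asked cell (row1, arm) = 0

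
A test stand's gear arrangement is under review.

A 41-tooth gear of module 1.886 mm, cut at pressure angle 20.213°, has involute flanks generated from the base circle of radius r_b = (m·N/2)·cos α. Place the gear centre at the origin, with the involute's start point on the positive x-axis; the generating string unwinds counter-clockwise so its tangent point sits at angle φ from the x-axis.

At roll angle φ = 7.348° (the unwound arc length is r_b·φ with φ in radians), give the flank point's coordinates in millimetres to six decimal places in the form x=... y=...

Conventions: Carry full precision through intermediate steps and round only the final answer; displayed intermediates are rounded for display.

recognized (one wheel, involute flank): single-mesh tooth geometry, m = 1.886, N = 41
pitch radius r_p = m·N/2 = 1.886·41/2 = 38.663000
base radius r_b = r_p·cos α = 38.663000·cos 20.213° = 36.281926
roll angle φ = 7.348° = 0.12824679 rad
x = r_b·(cos φ + φ·sin φ) = 36.579069
y = r_b·(sin φ − φ·cos φ) = 0.025468

x=36.579069 y=0.025468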